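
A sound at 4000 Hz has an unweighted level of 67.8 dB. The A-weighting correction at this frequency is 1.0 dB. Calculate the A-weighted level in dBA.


Given values:
  SPL = 67.8 dB
  A-weighting at 4000 Hz = 1.0 dB
Formula: L_A = SPL + A_weight
L_A = 67.8 + (1.0)
L_A = 68.8

68.8 dBA


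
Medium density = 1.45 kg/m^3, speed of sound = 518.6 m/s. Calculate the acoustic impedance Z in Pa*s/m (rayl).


Given values:
  rho = 1.45 kg/m^3
  c = 518.6 m/s
Formula: Z = rho * c
Z = 1.45 * 518.6
Z = 751.97

751.97 rayl


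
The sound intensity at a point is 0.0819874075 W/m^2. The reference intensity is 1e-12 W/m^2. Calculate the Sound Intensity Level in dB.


Given values:
  I = 0.0819874075 W/m^2
  I_ref = 1e-12 W/m^2
Formula: SIL = 10 * log10(I / I_ref)
Compute ratio: I / I_ref = 81987407500
Compute log10: log10(81987407500) = 10.913747
Multiply: SIL = 10 * 10.913747 = 109.14

109.14 dB


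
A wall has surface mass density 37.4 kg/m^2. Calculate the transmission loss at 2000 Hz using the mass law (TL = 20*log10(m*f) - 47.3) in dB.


Given values:
  m = 37.4 kg/m^2, f = 2000 Hz
Formula: TL = 20 * log10(m * f) - 47.3
Compute m * f = 37.4 * 2000 = 74800.0
Compute log10(74800.0) = 4.873902
Compute 20 * 4.873902 = 97.478
TL = 97.478 - 47.3 = 50.18

50.18 dB


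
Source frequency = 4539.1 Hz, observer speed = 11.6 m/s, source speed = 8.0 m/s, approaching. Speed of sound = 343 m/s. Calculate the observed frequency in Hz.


Given values:
  f_s = 4539.1 Hz, v_o = 11.6 m/s, v_s = 8.0 m/s
  Direction: approaching
Formula: f_o = f_s * (c + v_o) / (c - v_s)
Numerator: c + v_o = 343 + 11.6 = 354.6
Denominator: c - v_s = 343 - 8.0 = 335.0
f_o = 4539.1 * 354.6 / 335.0 = 4804.67

4804.67 Hz


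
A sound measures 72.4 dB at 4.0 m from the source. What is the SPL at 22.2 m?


Given values:
  SPL1 = 72.4 dB, r1 = 4.0 m, r2 = 22.2 m
Formula: SPL2 = SPL1 - 20 * log10(r2 / r1)
Compute ratio: r2 / r1 = 22.2 / 4.0 = 5.55
Compute log10: log10(5.55) = 0.744293
Compute drop: 20 * 0.744293 = 14.8859
SPL2 = 72.4 - 14.8859 = 57.51

57.51 dB


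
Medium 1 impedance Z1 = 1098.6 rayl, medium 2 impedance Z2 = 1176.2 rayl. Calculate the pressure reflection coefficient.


Given values:
  Z1 = 1098.6 rayl, Z2 = 1176.2 rayl
Formula: R = (Z2 - Z1) / (Z2 + Z1)
Numerator: Z2 - Z1 = 1176.2 - 1098.6 = 77.6
Denominator: Z2 + Z1 = 1176.2 + 1098.6 = 2274.8
R = 77.6 / 2274.8 = 0.0341

0.0341


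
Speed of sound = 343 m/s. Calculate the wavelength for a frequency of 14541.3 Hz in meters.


Given values:
  c = 343 m/s, f = 14541.3 Hz
Formula: lambda = c / f
lambda = 343 / 14541.3
lambda = 0.0236

0.0236 m


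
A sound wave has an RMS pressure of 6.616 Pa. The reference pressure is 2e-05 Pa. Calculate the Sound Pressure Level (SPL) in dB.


Given values:
  p = 6.616 Pa
  p_ref = 2e-05 Pa
Formula: SPL = 20 * log10(p / p_ref)
Compute ratio: p / p_ref = 6.616 / 2e-05 = 330800
Compute log10: log10(330800) = 5.519566
Multiply: SPL = 20 * 5.519566 = 110.39

110.39 dB


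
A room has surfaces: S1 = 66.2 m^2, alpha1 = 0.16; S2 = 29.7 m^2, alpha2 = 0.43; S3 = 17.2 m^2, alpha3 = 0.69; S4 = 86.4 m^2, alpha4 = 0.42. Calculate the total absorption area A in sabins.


Given surfaces:
  Surface 1: 66.2 * 0.16 = 10.592
  Surface 2: 29.7 * 0.43 = 12.771
  Surface 3: 17.2 * 0.69 = 11.868
  Surface 4: 86.4 * 0.42 = 36.288
Formula: A = sum(Si * alpha_i)
A = 10.592 + 12.771 + 11.868 + 36.288
A = 71.52

71.52 sabins


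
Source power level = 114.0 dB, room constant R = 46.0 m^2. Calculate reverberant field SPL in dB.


Given values:
  Lw = 114.0 dB, R = 46.0 m^2
Formula: SPL = Lw + 10 * log10(4 / R)
Compute 4 / R = 4 / 46.0 = 0.086957
Compute 10 * log10(0.086957) = -10.607
SPL = 114.0 + (-10.607) = 103.39

103.39 dB


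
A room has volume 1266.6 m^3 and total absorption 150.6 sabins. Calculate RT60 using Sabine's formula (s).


Given values:
  V = 1266.6 m^3
  A = 150.6 sabins
Formula: RT60 = 0.161 * V / A
Numerator: 0.161 * 1266.6 = 203.9226
RT60 = 203.9226 / 150.6 = 1.354

1.354 s


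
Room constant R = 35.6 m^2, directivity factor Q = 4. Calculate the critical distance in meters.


Given values:
  R = 35.6 m^2, Q = 4
Formula: d_c = 0.141 * sqrt(Q * R)
Compute Q * R = 4 * 35.6 = 142.4
Compute sqrt(142.4) = 11.9331
d_c = 0.141 * 11.9331 = 1.683

1.683 m


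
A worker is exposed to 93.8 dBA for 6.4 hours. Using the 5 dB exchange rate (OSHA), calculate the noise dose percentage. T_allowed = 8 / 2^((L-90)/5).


Given values:
  L = 93.8 dBA, T = 6.4 hours
Formula: T_allowed = 8 / 2^((L - 90) / 5)
Compute exponent: (93.8 - 90) / 5 = 0.76
Compute 2^(0.76) = 1.693491
T_allowed = 8 / 1.693491 = 4.72397 hours
Dose = (T / T_allowed) * 100
Dose = (6.4 / 4.72397) * 100 = 135.48

135.48 %


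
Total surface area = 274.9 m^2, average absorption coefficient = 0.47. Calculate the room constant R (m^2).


Given values:
  S = 274.9 m^2, alpha = 0.47
Formula: R = S * alpha / (1 - alpha)
Numerator: 274.9 * 0.47 = 129.203
Denominator: 1 - 0.47 = 0.53
R = 129.203 / 0.53 = 243.78

243.78 m^2


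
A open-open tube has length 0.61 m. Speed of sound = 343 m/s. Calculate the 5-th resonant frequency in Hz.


Given values:
  Tube type: open-open, L = 0.61 m, c = 343 m/s, n = 5
Formula: f_n = n * c / (2 * L)
Compute 2 * L = 2 * 0.61 = 1.22
f = 5 * 343 / 1.22
f = 1405.74

1405.74 Hz


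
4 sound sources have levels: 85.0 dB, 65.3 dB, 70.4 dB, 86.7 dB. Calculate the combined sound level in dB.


Formula: L_total = 10 * log10( sum(10^(Li/10)) )
  Source 1: 10^(85.0/10) = 316227766.0168
  Source 2: 10^(65.3/10) = 3388441.5614
  Source 3: 10^(70.4/10) = 10964781.9614
  Source 4: 10^(86.7/10) = 467735141.2872
Sum of linear values = 798316130.8268
L_total = 10 * log10(798316130.8268) = 89.02

89.02 dB


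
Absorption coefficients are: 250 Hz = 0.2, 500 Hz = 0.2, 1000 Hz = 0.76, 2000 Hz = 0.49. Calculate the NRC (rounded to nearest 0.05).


Given values:
  a_250 = 0.2, a_500 = 0.2
  a_1000 = 0.76, a_2000 = 0.49
Formula: NRC = (a250 + a500 + a1000 + a2000) / 4
Sum = 0.2 + 0.2 + 0.76 + 0.49 = 1.65
NRC = 1.65 / 4 = 0.4125
Rounded to nearest 0.05: 0.4

0.4


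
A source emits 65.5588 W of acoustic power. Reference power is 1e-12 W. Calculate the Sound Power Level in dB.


Given values:
  W = 65.5588 W
  W_ref = 1e-12 W
Formula: SWL = 10 * log10(W / W_ref)
Compute ratio: W / W_ref = 65558800000000
Compute log10: log10(65558800000000) = 13.816631
Multiply: SWL = 10 * 13.816631 = 138.17

138.17 dB


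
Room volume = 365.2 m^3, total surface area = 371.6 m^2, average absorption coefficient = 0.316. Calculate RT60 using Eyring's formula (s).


Given values:
  V = 365.2 m^3, S = 371.6 m^2, alpha = 0.316
Formula: RT60 = 0.161 * V / (-S * ln(1 - alpha))
Compute ln(1 - 0.316) = ln(0.684) = -0.379797
Denominator: -371.6 * -0.379797 = 141.1326
Numerator: 0.161 * 365.2 = 58.7972
RT60 = 58.7972 / 141.1326 = 0.417

0.417 s


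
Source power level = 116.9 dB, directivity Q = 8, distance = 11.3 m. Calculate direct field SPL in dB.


Given values:
  Lw = 116.9 dB, Q = 8, r = 11.3 m
Formula: SPL = Lw + 10 * log10(Q / (4 * pi * r^2))
Compute 4 * pi * r^2 = 4 * pi * 11.3^2 = 1604.5999
Compute Q / denom = 8 / 1604.5999 = 0.00498567
Compute 10 * log10(0.00498567) = -23.0228
SPL = 116.9 + (-23.0228) = 93.88

93.88 dB


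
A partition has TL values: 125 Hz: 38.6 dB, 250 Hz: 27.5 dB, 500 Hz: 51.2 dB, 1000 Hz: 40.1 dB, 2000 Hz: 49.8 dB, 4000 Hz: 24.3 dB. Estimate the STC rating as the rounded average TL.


Given TL values at each frequency:
  125 Hz: 38.6 dB
  250 Hz: 27.5 dB
  500 Hz: 51.2 dB
  1000 Hz: 40.1 dB
  2000 Hz: 49.8 dB
  4000 Hz: 24.3 dB
Formula: STC ~ round(average of TL values)
Sum = 38.6 + 27.5 + 51.2 + 40.1 + 49.8 + 24.3 = 231.5
Average = 231.5 / 6 = 38.58
Rounded: 39

39


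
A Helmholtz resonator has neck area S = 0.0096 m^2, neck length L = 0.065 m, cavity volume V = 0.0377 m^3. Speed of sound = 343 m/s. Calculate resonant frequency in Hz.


Given values:
  S = 0.0096 m^2, L = 0.065 m, V = 0.0377 m^3, c = 343 m/s
Formula: f = (c / (2*pi)) * sqrt(S / (V * L))
Compute V * L = 0.0377 * 0.065 = 0.0024505
Compute S / (V * L) = 0.0096 / 0.0024505 = 3.9176
Compute sqrt(3.9176) = 1.979293
Compute c / (2*pi) = 343 / 6.283185 = 54.590148
f = 54.590148 * 1.979293 = 108.05

108.05 Hz


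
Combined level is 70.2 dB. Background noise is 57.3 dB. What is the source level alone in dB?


Given values:
  L_total = 70.2 dB, L_bg = 57.3 dB
Formula: L_source = 10 * log10(10^(L_total/10) - 10^(L_bg/10))
Convert to linear:
  10^(70.2/10) = 10471285.4805
  10^(57.3/10) = 537031.7964
Difference: 10471285.4805 - 537031.7964 = 9934253.6841
L_source = 10 * log10(9934253.6841) = 69.97

69.97 dB


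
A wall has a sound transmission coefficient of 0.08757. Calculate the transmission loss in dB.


Given values:
  tau = 0.08757
Formula: TL = 10 * log10(1 / tau)
Compute 1 / tau = 1 / 0.08757 = 11.4194
Compute log10(11.4194) = 1.057643
TL = 10 * 1.057643 = 10.58

10.58 dB


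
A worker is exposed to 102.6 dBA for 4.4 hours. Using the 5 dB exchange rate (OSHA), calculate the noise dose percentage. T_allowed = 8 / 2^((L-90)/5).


Given values:
  L = 102.6 dBA, T = 4.4 hours
Formula: T_allowed = 8 / 2^((L - 90) / 5)
Compute exponent: (102.6 - 90) / 5 = 2.52
Compute 2^(2.52) = 5.735821
T_allowed = 8 / 5.735821 = 1.394744 hours
Dose = (T / T_allowed) * 100
Dose = (4.4 / 1.394744) * 100 = 315.47

315.47 %


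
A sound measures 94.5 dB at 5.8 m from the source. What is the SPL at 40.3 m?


Given values:
  SPL1 = 94.5 dB, r1 = 5.8 m, r2 = 40.3 m
Formula: SPL2 = SPL1 - 20 * log10(r2 / r1)
Compute ratio: r2 / r1 = 40.3 / 5.8 = 6.9483
Compute log10: log10(6.9483) = 0.841879
Compute drop: 20 * 0.841879 = 16.8376
SPL2 = 94.5 - 16.8376 = 77.66

77.66 dB


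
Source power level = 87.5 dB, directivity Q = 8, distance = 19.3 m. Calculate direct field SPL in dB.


Given values:
  Lw = 87.5 dB, Q = 8, r = 19.3 m
Formula: SPL = Lw + 10 * log10(Q / (4 * pi * r^2))
Compute 4 * pi * r^2 = 4 * pi * 19.3^2 = 4680.8474
Compute Q / denom = 8 / 4680.8474 = 0.00170909
Compute 10 * log10(0.00170909) = -27.6724
SPL = 87.5 + (-27.6724) = 59.83

59.83 dB


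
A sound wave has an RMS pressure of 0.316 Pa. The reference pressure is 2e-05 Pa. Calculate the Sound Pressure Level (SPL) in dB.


Given values:
  p = 0.316 Pa
  p_ref = 2e-05 Pa
Formula: SPL = 20 * log10(p / p_ref)
Compute ratio: p / p_ref = 0.316 / 2e-05 = 15800
Compute log10: log10(15800) = 4.198657
Multiply: SPL = 20 * 4.198657 = 83.97

83.97 dB


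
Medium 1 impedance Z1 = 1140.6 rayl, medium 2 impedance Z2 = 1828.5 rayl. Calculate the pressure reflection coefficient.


Given values:
  Z1 = 1140.6 rayl, Z2 = 1828.5 rayl
Formula: R = (Z2 - Z1) / (Z2 + Z1)
Numerator: Z2 - Z1 = 1828.5 - 1140.6 = 687.9
Denominator: Z2 + Z1 = 1828.5 + 1140.6 = 2969.1
R = 687.9 / 2969.1 = 0.2317

0.2317


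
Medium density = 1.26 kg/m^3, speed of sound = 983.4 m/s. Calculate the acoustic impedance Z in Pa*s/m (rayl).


Given values:
  rho = 1.26 kg/m^3
  c = 983.4 m/s
Formula: Z = rho * c
Z = 1.26 * 983.4
Z = 1239.08

1239.08 rayl


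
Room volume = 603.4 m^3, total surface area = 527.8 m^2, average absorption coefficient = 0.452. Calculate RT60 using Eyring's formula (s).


Given values:
  V = 603.4 m^3, S = 527.8 m^2, alpha = 0.452
Formula: RT60 = 0.161 * V / (-S * ln(1 - alpha))
Compute ln(1 - 0.452) = ln(0.548) = -0.60148
Denominator: -527.8 * -0.60148 = 317.4611
Numerator: 0.161 * 603.4 = 97.1474
RT60 = 97.1474 / 317.4611 = 0.306

0.306 s


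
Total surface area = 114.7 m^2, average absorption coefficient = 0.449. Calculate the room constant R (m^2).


Given values:
  S = 114.7 m^2, alpha = 0.449
Formula: R = S * alpha / (1 - alpha)
Numerator: 114.7 * 0.449 = 51.5003
Denominator: 1 - 0.449 = 0.551
R = 51.5003 / 0.551 = 93.47

93.47 m^2


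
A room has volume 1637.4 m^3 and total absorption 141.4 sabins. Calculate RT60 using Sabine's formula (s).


Given values:
  V = 1637.4 m^3
  A = 141.4 sabins
Formula: RT60 = 0.161 * V / A
Numerator: 0.161 * 1637.4 = 263.6214
RT60 = 263.6214 / 141.4 = 1.864

1.864 s


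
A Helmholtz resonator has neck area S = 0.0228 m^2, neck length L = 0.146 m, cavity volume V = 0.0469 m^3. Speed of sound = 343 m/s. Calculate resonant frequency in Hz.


Given values:
  S = 0.0228 m^2, L = 0.146 m, V = 0.0469 m^3, c = 343 m/s
Formula: f = (c / (2*pi)) * sqrt(S / (V * L))
Compute V * L = 0.0469 * 0.146 = 0.0068474
Compute S / (V * L) = 0.0228 / 0.0068474 = 3.3297
Compute sqrt(3.3297) = 1.824747
Compute c / (2*pi) = 343 / 6.283185 = 54.590148
f = 54.590148 * 1.824747 = 99.61

99.61 Hz


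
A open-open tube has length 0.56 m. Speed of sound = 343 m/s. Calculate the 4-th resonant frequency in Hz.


Given values:
  Tube type: open-open, L = 0.56 m, c = 343 m/s, n = 4
Formula: f_n = n * c / (2 * L)
Compute 2 * L = 2 * 0.56 = 1.12
f = 4 * 343 / 1.12
f = 1225.0

1225.0 Hz


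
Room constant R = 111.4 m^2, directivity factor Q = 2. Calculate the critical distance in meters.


Given values:
  R = 111.4 m^2, Q = 2
Formula: d_c = 0.141 * sqrt(Q * R)
Compute Q * R = 2 * 111.4 = 222.8
Compute sqrt(222.8) = 14.9265
d_c = 0.141 * 14.9265 = 2.105

2.105 m


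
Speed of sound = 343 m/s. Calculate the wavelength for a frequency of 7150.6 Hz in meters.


Given values:
  c = 343 m/s, f = 7150.6 Hz
Formula: lambda = c / f
lambda = 343 / 7150.6
lambda = 0.048

0.048 m


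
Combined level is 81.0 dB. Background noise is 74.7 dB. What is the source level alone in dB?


Given values:
  L_total = 81.0 dB, L_bg = 74.7 dB
Formula: L_source = 10 * log10(10^(L_total/10) - 10^(L_bg/10))
Convert to linear:
  10^(81.0/10) = 125892541.1794
  10^(74.7/10) = 29512092.2667
Difference: 125892541.1794 - 29512092.2667 = 96380448.9127
L_source = 10 * log10(96380448.9127) = 79.84

79.84 dB


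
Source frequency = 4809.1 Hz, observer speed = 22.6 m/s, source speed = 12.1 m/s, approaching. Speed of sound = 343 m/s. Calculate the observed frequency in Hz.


Given values:
  f_s = 4809.1 Hz, v_o = 22.6 m/s, v_s = 12.1 m/s
  Direction: approaching
Formula: f_o = f_s * (c + v_o) / (c - v_s)
Numerator: c + v_o = 343 + 22.6 = 365.6
Denominator: c - v_s = 343 - 12.1 = 330.9
f_o = 4809.1 * 365.6 / 330.9 = 5313.41

5313.41 Hz


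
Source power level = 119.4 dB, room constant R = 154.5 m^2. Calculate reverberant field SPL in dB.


Given values:
  Lw = 119.4 dB, R = 154.5 m^2
Formula: SPL = Lw + 10 * log10(4 / R)
Compute 4 / R = 4 / 154.5 = 0.02589
Compute 10 * log10(0.02589) = -15.8687
SPL = 119.4 + (-15.8687) = 103.53

103.53 dB


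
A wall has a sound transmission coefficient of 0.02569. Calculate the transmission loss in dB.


Given values:
  tau = 0.02569
Formula: TL = 10 * log10(1 / tau)
Compute 1 / tau = 1 / 0.02569 = 38.9257
Compute log10(38.9257) = 1.590236
TL = 10 * 1.590236 = 15.9

15.9 dB


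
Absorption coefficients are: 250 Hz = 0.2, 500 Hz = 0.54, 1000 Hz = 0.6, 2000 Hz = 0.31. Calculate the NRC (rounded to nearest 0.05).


Given values:
  a_250 = 0.2, a_500 = 0.54
  a_1000 = 0.6, a_2000 = 0.31
Formula: NRC = (a250 + a500 + a1000 + a2000) / 4
Sum = 0.2 + 0.54 + 0.6 + 0.31 = 1.65
NRC = 1.65 / 4 = 0.4125
Rounded to nearest 0.05: 0.4

0.4


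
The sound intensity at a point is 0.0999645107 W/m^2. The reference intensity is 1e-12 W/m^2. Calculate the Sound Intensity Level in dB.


Given values:
  I = 0.0999645107 W/m^2
  I_ref = 1e-12 W/m^2
Formula: SIL = 10 * log10(I / I_ref)
Compute ratio: I / I_ref = 99964510700
Compute log10: log10(99964510700) = 10.999846
Multiply: SIL = 10 * 10.999846 = 110.0

110.0 dB


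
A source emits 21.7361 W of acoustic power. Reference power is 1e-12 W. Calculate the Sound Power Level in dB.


Given values:
  W = 21.7361 W
  W_ref = 1e-12 W
Formula: SWL = 10 * log10(W / W_ref)
Compute ratio: W / W_ref = 21736100000000
Compute log10: log10(21736100000000) = 13.337182
Multiply: SWL = 10 * 13.337182 = 133.37

133.37 dB


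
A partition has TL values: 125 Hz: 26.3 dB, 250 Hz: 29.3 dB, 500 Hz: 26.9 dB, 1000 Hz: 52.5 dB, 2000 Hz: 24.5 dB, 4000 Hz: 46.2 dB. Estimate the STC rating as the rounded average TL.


Given TL values at each frequency:
  125 Hz: 26.3 dB
  250 Hz: 29.3 dB
  500 Hz: 26.9 dB
  1000 Hz: 52.5 dB
  2000 Hz: 24.5 dB
  4000 Hz: 46.2 dB
Formula: STC ~ round(average of TL values)
Sum = 26.3 + 29.3 + 26.9 + 52.5 + 24.5 + 46.2 = 205.7
Average = 205.7 / 6 = 34.28
Rounded: 34

34


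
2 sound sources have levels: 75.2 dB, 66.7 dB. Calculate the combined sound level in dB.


Formula: L_total = 10 * log10( sum(10^(Li/10)) )
  Source 1: 10^(75.2/10) = 33113112.1483
  Source 2: 10^(66.7/10) = 4677351.4129
Sum of linear values = 37790463.5612
L_total = 10 * log10(37790463.5612) = 75.77

75.77 dB


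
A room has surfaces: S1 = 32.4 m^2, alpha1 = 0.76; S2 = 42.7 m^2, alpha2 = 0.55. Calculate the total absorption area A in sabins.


Given surfaces:
  Surface 1: 32.4 * 0.76 = 24.624
  Surface 2: 42.7 * 0.55 = 23.485
Formula: A = sum(Si * alpha_i)
A = 24.624 + 23.485
A = 48.11

48.11 sabins


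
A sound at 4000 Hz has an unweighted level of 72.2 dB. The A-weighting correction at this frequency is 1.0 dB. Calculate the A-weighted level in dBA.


Given values:
  SPL = 72.2 dB
  A-weighting at 4000 Hz = 1.0 dB
Formula: L_A = SPL + A_weight
L_A = 72.2 + (1.0)
L_A = 73.2

73.2 dBA


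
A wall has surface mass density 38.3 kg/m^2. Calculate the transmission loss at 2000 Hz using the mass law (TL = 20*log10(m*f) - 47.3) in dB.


Given values:
  m = 38.3 kg/m^2, f = 2000 Hz
Formula: TL = 20 * log10(m * f) - 47.3
Compute m * f = 38.3 * 2000 = 76600.0
Compute log10(76600.0) = 4.884229
Compute 20 * 4.884229 = 97.6846
TL = 97.6846 - 47.3 = 50.38

50.38 dB


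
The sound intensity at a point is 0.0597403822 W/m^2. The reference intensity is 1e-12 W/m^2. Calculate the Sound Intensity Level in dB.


Given values:
  I = 0.0597403822 W/m^2
  I_ref = 1e-12 W/m^2
Formula: SIL = 10 * log10(I / I_ref)
Compute ratio: I / I_ref = 59740382200
Compute log10: log10(59740382200) = 10.776268
Multiply: SIL = 10 * 10.776268 = 107.76

107.76 dB


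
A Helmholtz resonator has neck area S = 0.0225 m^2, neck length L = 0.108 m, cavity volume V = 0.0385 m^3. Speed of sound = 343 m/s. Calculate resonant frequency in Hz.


Given values:
  S = 0.0225 m^2, L = 0.108 m, V = 0.0385 m^3, c = 343 m/s
Formula: f = (c / (2*pi)) * sqrt(S / (V * L))
Compute V * L = 0.0385 * 0.108 = 0.004158
Compute S / (V * L) = 0.0225 / 0.004158 = 5.4113
Compute sqrt(5.4113) = 2.32622
Compute c / (2*pi) = 343 / 6.283185 = 54.590148
f = 54.590148 * 2.32622 = 126.99

126.99 Hz


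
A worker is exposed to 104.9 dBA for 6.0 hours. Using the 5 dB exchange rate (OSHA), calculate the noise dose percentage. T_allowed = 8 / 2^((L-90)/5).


Given values:
  L = 104.9 dBA, T = 6.0 hours
Formula: T_allowed = 8 / 2^((L - 90) / 5)
Compute exponent: (104.9 - 90) / 5 = 2.98
Compute 2^(2.98) = 7.889862
T_allowed = 8 / 7.889862 = 1.013959 hours
Dose = (T / T_allowed) * 100
Dose = (6.0 / 1.013959) * 100 = 591.74

591.74 %


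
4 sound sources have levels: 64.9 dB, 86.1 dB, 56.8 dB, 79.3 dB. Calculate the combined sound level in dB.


Formula: L_total = 10 * log10( sum(10^(Li/10)) )
  Source 1: 10^(64.9/10) = 3090295.4325
  Source 2: 10^(86.1/10) = 407380277.8041
  Source 3: 10^(56.8/10) = 478630.0923
  Source 4: 10^(79.3/10) = 85113803.8202
Sum of linear values = 496063007.1491
L_total = 10 * log10(496063007.1491) = 86.96

86.96 dB


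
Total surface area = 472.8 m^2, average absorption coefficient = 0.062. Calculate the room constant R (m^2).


Given values:
  S = 472.8 m^2, alpha = 0.062
Formula: R = S * alpha / (1 - alpha)
Numerator: 472.8 * 0.062 = 29.3136
Denominator: 1 - 0.062 = 0.938
R = 29.3136 / 0.938 = 31.25

31.25 m^2


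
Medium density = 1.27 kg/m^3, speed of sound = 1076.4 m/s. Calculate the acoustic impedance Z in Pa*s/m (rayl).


Given values:
  rho = 1.27 kg/m^3
  c = 1076.4 m/s
Formula: Z = rho * c
Z = 1.27 * 1076.4
Z = 1367.03

1367.03 rayl


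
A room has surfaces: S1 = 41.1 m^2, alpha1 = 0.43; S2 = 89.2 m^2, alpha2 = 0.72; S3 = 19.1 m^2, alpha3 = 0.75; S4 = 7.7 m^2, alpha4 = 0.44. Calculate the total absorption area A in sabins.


Given surfaces:
  Surface 1: 41.1 * 0.43 = 17.673
  Surface 2: 89.2 * 0.72 = 64.224
  Surface 3: 19.1 * 0.75 = 14.325
  Surface 4: 7.7 * 0.44 = 3.388
Formula: A = sum(Si * alpha_i)
A = 17.673 + 64.224 + 14.325 + 3.388
A = 99.61

99.61 sabins


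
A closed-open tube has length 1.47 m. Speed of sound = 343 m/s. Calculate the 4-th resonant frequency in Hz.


Given values:
  Tube type: closed-open, L = 1.47 m, c = 343 m/s, n = 4
Formula: f_n = (2n - 1) * c / (4 * L)
Compute 2n - 1 = 2*4 - 1 = 7
Compute 4 * L = 4 * 1.47 = 5.88
f = 7 * 343 / 5.88
f = 408.33

408.33 Hz


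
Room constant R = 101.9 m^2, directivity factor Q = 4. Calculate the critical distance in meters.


Given values:
  R = 101.9 m^2, Q = 4
Formula: d_c = 0.141 * sqrt(Q * R)
Compute Q * R = 4 * 101.9 = 407.6
Compute sqrt(407.6) = 20.1891
d_c = 0.141 * 20.1891 = 2.847

2.847 m


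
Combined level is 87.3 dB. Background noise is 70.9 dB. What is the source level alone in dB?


Given values:
  L_total = 87.3 dB, L_bg = 70.9 dB
Formula: L_source = 10 * log10(10^(L_total/10) - 10^(L_bg/10))
Convert to linear:
  10^(87.3/10) = 537031796.3703
  10^(70.9/10) = 12302687.7081
Difference: 537031796.3703 - 12302687.7081 = 524729108.6622
L_source = 10 * log10(524729108.6622) = 87.2

87.2 dB


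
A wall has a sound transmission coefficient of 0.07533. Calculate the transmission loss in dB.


Given values:
  tau = 0.07533
Formula: TL = 10 * log10(1 / tau)
Compute 1 / tau = 1 / 0.07533 = 13.2749
Compute log10(13.2749) = 1.123031
TL = 10 * 1.123031 = 11.23

11.23 dB


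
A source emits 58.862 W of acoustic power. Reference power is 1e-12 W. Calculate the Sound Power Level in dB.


Given values:
  W = 58.862 W
  W_ref = 1e-12 W
Formula: SWL = 10 * log10(W / W_ref)
Compute ratio: W / W_ref = 58862000000000
Compute log10: log10(58862000000000) = 13.769835
Multiply: SWL = 10 * 13.769835 = 137.7

137.7 dB


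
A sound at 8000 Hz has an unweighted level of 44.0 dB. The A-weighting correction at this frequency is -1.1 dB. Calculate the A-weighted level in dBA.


Given values:
  SPL = 44.0 dB
  A-weighting at 8000 Hz = -1.1 dB
Formula: L_A = SPL + A_weight
L_A = 44.0 + (-1.1)
L_A = 42.9

42.9 dBA


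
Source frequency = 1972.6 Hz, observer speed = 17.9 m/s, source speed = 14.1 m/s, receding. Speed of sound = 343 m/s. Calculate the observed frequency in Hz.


Given values:
  f_s = 1972.6 Hz, v_o = 17.9 m/s, v_s = 14.1 m/s
  Direction: receding
Formula: f_o = f_s * (c - v_o) / (c + v_s)
Numerator: c - v_o = 343 - 17.9 = 325.1
Denominator: c + v_s = 343 + 14.1 = 357.1
f_o = 1972.6 * 325.1 / 357.1 = 1795.83

1795.83 Hz


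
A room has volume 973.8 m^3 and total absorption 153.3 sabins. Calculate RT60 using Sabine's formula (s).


Given values:
  V = 973.8 m^3
  A = 153.3 sabins
Formula: RT60 = 0.161 * V / A
Numerator: 0.161 * 973.8 = 156.7818
RT60 = 156.7818 / 153.3 = 1.023

1.023 s


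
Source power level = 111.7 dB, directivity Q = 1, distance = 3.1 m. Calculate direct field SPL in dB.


Given values:
  Lw = 111.7 dB, Q = 1, r = 3.1 m
Formula: SPL = Lw + 10 * log10(Q / (4 * pi * r^2))
Compute 4 * pi * r^2 = 4 * pi * 3.1^2 = 120.7628
Compute Q / denom = 1 / 120.7628 = 0.0082807
Compute 10 * log10(0.0082807) = -20.8193
SPL = 111.7 + (-20.8193) = 90.88

90.88 dB


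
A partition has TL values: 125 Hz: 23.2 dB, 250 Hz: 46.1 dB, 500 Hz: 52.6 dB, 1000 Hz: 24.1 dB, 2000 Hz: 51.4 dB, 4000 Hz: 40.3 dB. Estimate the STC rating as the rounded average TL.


Given TL values at each frequency:
  125 Hz: 23.2 dB
  250 Hz: 46.1 dB
  500 Hz: 52.6 dB
  1000 Hz: 24.1 dB
  2000 Hz: 51.4 dB
  4000 Hz: 40.3 dB
Formula: STC ~ round(average of TL values)
Sum = 23.2 + 46.1 + 52.6 + 24.1 + 51.4 + 40.3 = 237.7
Average = 237.7 / 6 = 39.62
Rounded: 40

40


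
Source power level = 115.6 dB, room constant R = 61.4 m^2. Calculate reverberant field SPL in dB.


Given values:
  Lw = 115.6 dB, R = 61.4 m^2
Formula: SPL = Lw + 10 * log10(4 / R)
Compute 4 / R = 4 / 61.4 = 0.065147
Compute 10 * log10(0.065147) = -11.8611
SPL = 115.6 + (-11.8611) = 103.74

103.74 dB


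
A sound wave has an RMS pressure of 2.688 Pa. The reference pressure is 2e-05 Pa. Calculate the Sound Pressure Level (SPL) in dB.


Given values:
  p = 2.688 Pa
  p_ref = 2e-05 Pa
Formula: SPL = 20 * log10(p / p_ref)
Compute ratio: p / p_ref = 2.688 / 2e-05 = 134400
Compute log10: log10(134400) = 5.128399
Multiply: SPL = 20 * 5.128399 = 102.57

102.57 dB


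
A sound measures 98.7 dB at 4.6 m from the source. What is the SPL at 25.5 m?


Given values:
  SPL1 = 98.7 dB, r1 = 4.6 m, r2 = 25.5 m
Formula: SPL2 = SPL1 - 20 * log10(r2 / r1)
Compute ratio: r2 / r1 = 25.5 / 4.6 = 5.5435
Compute log10: log10(5.5435) = 0.743784
Compute drop: 20 * 0.743784 = 14.8757
SPL2 = 98.7 - 14.8757 = 83.82

83.82 dB


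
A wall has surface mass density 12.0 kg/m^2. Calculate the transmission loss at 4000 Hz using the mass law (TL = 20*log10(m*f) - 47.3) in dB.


Given values:
  m = 12.0 kg/m^2, f = 4000 Hz
Formula: TL = 20 * log10(m * f) - 47.3
Compute m * f = 12.0 * 4000 = 48000.0
Compute log10(48000.0) = 4.681241
Compute 20 * 4.681241 = 93.6248
TL = 93.6248 - 47.3 = 46.32

46.32 dB


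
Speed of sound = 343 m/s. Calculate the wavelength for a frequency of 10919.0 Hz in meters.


Given values:
  c = 343 m/s, f = 10919.0 Hz
Formula: lambda = c / f
lambda = 343 / 10919.0
lambda = 0.0314

0.0314 m


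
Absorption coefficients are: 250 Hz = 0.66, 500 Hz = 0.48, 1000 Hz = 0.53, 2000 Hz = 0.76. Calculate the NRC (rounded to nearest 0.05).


Given values:
  a_250 = 0.66, a_500 = 0.48
  a_1000 = 0.53, a_2000 = 0.76
Formula: NRC = (a250 + a500 + a1000 + a2000) / 4
Sum = 0.66 + 0.48 + 0.53 + 0.76 = 2.43
NRC = 2.43 / 4 = 0.6075
Rounded to nearest 0.05: 0.6

0.6


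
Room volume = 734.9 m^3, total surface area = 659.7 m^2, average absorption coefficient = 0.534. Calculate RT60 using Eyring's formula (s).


Given values:
  V = 734.9 m^3, S = 659.7 m^2, alpha = 0.534
Formula: RT60 = 0.161 * V / (-S * ln(1 - alpha))
Compute ln(1 - 0.534) = ln(0.466) = -0.76357
Denominator: -659.7 * -0.76357 = 503.7271
Numerator: 0.161 * 734.9 = 118.3189
RT60 = 118.3189 / 503.7271 = 0.235

0.235 s


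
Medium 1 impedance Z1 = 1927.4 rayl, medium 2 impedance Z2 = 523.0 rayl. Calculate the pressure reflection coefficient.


Given values:
  Z1 = 1927.4 rayl, Z2 = 523.0 rayl
Formula: R = (Z2 - Z1) / (Z2 + Z1)
Numerator: Z2 - Z1 = 523.0 - 1927.4 = -1404.4
Denominator: Z2 + Z1 = 523.0 + 1927.4 = 2450.4
R = -1404.4 / 2450.4 = -0.5731

-0.5731


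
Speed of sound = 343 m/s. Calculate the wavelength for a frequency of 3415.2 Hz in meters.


Given values:
  c = 343 m/s, f = 3415.2 Hz
Formula: lambda = c / f
lambda = 343 / 3415.2
lambda = 0.1004

0.1004 m


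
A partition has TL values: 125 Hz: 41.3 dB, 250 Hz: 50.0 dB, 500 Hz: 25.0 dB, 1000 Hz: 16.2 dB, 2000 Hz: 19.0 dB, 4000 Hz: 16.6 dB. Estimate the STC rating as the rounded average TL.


Given TL values at each frequency:
  125 Hz: 41.3 dB
  250 Hz: 50.0 dB
  500 Hz: 25.0 dB
  1000 Hz: 16.2 dB
  2000 Hz: 19.0 dB
  4000 Hz: 16.6 dB
Formula: STC ~ round(average of TL values)
Sum = 41.3 + 50.0 + 25.0 + 16.2 + 19.0 + 16.6 = 168.1
Average = 168.1 / 6 = 28.02
Rounded: 28

28


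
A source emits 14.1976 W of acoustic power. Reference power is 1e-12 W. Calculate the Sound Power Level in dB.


Given values:
  W = 14.1976 W
  W_ref = 1e-12 W
Formula: SWL = 10 * log10(W / W_ref)
Compute ratio: W / W_ref = 14197600000000
Compute log10: log10(14197600000000) = 13.152215
Multiply: SWL = 10 * 13.152215 = 131.52

131.52 dB


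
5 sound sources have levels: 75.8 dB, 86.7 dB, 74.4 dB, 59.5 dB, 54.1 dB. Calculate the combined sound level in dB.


Formula: L_total = 10 * log10( sum(10^(Li/10)) )
  Source 1: 10^(75.8/10) = 38018939.6321
  Source 2: 10^(86.7/10) = 467735141.2872
  Source 3: 10^(74.4/10) = 27542287.0334
  Source 4: 10^(59.5/10) = 891250.9381
  Source 5: 10^(54.1/10) = 257039.5783
Sum of linear values = 534444658.4691
L_total = 10 * log10(534444658.4691) = 87.28

87.28 dB


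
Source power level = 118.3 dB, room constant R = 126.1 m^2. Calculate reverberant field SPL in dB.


Given values:
  Lw = 118.3 dB, R = 126.1 m^2
Formula: SPL = Lw + 10 * log10(4 / R)
Compute 4 / R = 4 / 126.1 = 0.031721
Compute 10 * log10(0.031721) = -14.9865
SPL = 118.3 + (-14.9865) = 103.31

103.31 dB


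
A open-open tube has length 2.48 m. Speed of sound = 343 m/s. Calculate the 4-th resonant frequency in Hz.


Given values:
  Tube type: open-open, L = 2.48 m, c = 343 m/s, n = 4
Formula: f_n = n * c / (2 * L)
Compute 2 * L = 2 * 2.48 = 4.96
f = 4 * 343 / 4.96
f = 276.61

276.61 Hz


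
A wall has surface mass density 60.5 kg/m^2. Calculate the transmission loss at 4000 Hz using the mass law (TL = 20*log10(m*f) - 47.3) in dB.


Given values:
  m = 60.5 kg/m^2, f = 4000 Hz
Formula: TL = 20 * log10(m * f) - 47.3
Compute m * f = 60.5 * 4000 = 242000.0
Compute log10(242000.0) = 5.383815
Compute 20 * 5.383815 = 107.6763
TL = 107.6763 - 47.3 = 60.38

60.38 dB


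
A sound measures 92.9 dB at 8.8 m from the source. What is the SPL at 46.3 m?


Given values:
  SPL1 = 92.9 dB, r1 = 8.8 m, r2 = 46.3 m
Formula: SPL2 = SPL1 - 20 * log10(r2 / r1)
Compute ratio: r2 / r1 = 46.3 / 8.8 = 5.2614
Compute log10: log10(5.2614) = 0.721101
Compute drop: 20 * 0.721101 = 14.422
SPL2 = 92.9 - 14.422 = 78.48

78.48 dB


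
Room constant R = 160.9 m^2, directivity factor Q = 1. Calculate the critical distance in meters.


Given values:
  R = 160.9 m^2, Q = 1
Formula: d_c = 0.141 * sqrt(Q * R)
Compute Q * R = 1 * 160.9 = 160.9
Compute sqrt(160.9) = 12.6846
d_c = 0.141 * 12.6846 = 1.789

1.789 m


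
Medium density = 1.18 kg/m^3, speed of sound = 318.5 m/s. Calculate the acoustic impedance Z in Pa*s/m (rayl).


Given values:
  rho = 1.18 kg/m^3
  c = 318.5 m/s
Formula: Z = rho * c
Z = 1.18 * 318.5
Z = 375.83

375.83 rayl


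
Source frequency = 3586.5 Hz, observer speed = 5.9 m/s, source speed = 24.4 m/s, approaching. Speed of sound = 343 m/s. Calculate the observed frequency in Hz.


Given values:
  f_s = 3586.5 Hz, v_o = 5.9 m/s, v_s = 24.4 m/s
  Direction: approaching
Formula: f_o = f_s * (c + v_o) / (c - v_s)
Numerator: c + v_o = 343 + 5.9 = 348.9
Denominator: c - v_s = 343 - 24.4 = 318.6
f_o = 3586.5 * 348.9 / 318.6 = 3927.59

3927.59 Hz


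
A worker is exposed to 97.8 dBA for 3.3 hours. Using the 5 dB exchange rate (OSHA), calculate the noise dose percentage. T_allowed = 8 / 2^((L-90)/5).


Given values:
  L = 97.8 dBA, T = 3.3 hours
Formula: T_allowed = 8 / 2^((L - 90) / 5)
Compute exponent: (97.8 - 90) / 5 = 1.56
Compute 2^(1.56) = 2.948538
T_allowed = 8 / 2.948538 = 2.713209 hours
Dose = (T / T_allowed) * 100
Dose = (3.3 / 2.713209) * 100 = 121.63

121.63 %


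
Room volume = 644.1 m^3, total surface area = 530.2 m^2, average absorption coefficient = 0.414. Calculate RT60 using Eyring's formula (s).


Given values:
  V = 644.1 m^3, S = 530.2 m^2, alpha = 0.414
Formula: RT60 = 0.161 * V / (-S * ln(1 - alpha))
Compute ln(1 - 0.414) = ln(0.586) = -0.534435
Denominator: -530.2 * -0.534435 = 283.3574
Numerator: 0.161 * 644.1 = 103.7001
RT60 = 103.7001 / 283.3574 = 0.366

0.366 s


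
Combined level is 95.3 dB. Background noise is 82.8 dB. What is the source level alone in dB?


Given values:
  L_total = 95.3 dB, L_bg = 82.8 dB
Formula: L_source = 10 * log10(10^(L_total/10) - 10^(L_bg/10))
Convert to linear:
  10^(95.3/10) = 3388441561.392
  10^(82.8/10) = 190546071.7963
Difference: 3388441561.392 - 190546071.7963 = 3197895489.5957
L_source = 10 * log10(3197895489.5957) = 95.05

95.05 dB


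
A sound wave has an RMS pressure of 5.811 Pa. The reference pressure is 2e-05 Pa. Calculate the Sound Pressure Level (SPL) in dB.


Given values:
  p = 5.811 Pa
  p_ref = 2e-05 Pa
Formula: SPL = 20 * log10(p / p_ref)
Compute ratio: p / p_ref = 5.811 / 2e-05 = 290550
Compute log10: log10(290550) = 5.463221
Multiply: SPL = 20 * 5.463221 = 109.26

109.26 dB


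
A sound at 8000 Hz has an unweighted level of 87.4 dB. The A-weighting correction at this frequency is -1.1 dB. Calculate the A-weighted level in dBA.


Given values:
  SPL = 87.4 dB
  A-weighting at 8000 Hz = -1.1 dB
Formula: L_A = SPL + A_weight
L_A = 87.4 + (-1.1)
L_A = 86.3

86.3 dBA


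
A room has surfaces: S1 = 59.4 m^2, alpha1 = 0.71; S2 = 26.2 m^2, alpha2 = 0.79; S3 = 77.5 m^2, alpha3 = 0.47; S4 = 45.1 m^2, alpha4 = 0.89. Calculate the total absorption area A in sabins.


Given surfaces:
  Surface 1: 59.4 * 0.71 = 42.174
  Surface 2: 26.2 * 0.79 = 20.698
  Surface 3: 77.5 * 0.47 = 36.425
  Surface 4: 45.1 * 0.89 = 40.139
Formula: A = sum(Si * alpha_i)
A = 42.174 + 20.698 + 36.425 + 40.139
A = 139.44

139.44 sabins


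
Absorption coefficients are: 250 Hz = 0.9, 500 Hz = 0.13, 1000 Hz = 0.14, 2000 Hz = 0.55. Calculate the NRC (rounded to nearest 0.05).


Given values:
  a_250 = 0.9, a_500 = 0.13
  a_1000 = 0.14, a_2000 = 0.55
Formula: NRC = (a250 + a500 + a1000 + a2000) / 4
Sum = 0.9 + 0.13 + 0.14 + 0.55 = 1.72
NRC = 1.72 / 4 = 0.43
Rounded to nearest 0.05: 0.45

0.45


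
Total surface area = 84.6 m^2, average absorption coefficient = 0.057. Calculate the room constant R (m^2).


Given values:
  S = 84.6 m^2, alpha = 0.057
Formula: R = S * alpha / (1 - alpha)
Numerator: 84.6 * 0.057 = 4.8222
Denominator: 1 - 0.057 = 0.943
R = 4.8222 / 0.943 = 5.11

5.11 m^2


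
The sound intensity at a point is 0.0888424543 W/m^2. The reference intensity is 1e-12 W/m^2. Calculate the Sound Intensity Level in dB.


Given values:
  I = 0.0888424543 W/m^2
  I_ref = 1e-12 W/m^2
Formula: SIL = 10 * log10(I / I_ref)
Compute ratio: I / I_ref = 88842454300
Compute log10: log10(88842454300) = 10.948621
Multiply: SIL = 10 * 10.948621 = 109.49

109.49 dB


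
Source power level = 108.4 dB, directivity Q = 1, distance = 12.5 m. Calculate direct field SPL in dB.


Given values:
  Lw = 108.4 dB, Q = 1, r = 12.5 m
Formula: SPL = Lw + 10 * log10(Q / (4 * pi * r^2))
Compute 4 * pi * r^2 = 4 * pi * 12.5^2 = 1963.4954
Compute Q / denom = 1 / 1963.4954 = 0.0005093
Compute 10 * log10(0.0005093) = -32.9303
SPL = 108.4 + (-32.9303) = 75.47

75.47 dB


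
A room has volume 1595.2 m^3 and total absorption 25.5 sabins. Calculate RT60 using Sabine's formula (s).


Given values:
  V = 1595.2 m^3
  A = 25.5 sabins
Formula: RT60 = 0.161 * V / A
Numerator: 0.161 * 1595.2 = 256.8272
RT60 = 256.8272 / 25.5 = 10.072

10.072 s


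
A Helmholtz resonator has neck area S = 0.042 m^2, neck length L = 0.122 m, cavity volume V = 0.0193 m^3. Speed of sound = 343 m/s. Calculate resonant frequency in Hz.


Given values:
  S = 0.042 m^2, L = 0.122 m, V = 0.0193 m^3, c = 343 m/s
Formula: f = (c / (2*pi)) * sqrt(S / (V * L))
Compute V * L = 0.0193 * 0.122 = 0.0023546
Compute S / (V * L) = 0.042 / 0.0023546 = 17.8374
Compute sqrt(17.8374) = 4.223435
Compute c / (2*pi) = 343 / 6.283185 = 54.590148
f = 54.590148 * 4.223435 = 230.56

230.56 Hz


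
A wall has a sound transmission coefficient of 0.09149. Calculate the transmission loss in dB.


Given values:
  tau = 0.09149
Formula: TL = 10 * log10(1 / tau)
Compute 1 / tau = 1 / 0.09149 = 10.9302
Compute log10(10.9302) = 1.038628
TL = 10 * 1.038628 = 10.39

10.39 dB


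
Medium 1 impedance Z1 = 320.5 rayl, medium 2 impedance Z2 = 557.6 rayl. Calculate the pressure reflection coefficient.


Given values:
  Z1 = 320.5 rayl, Z2 = 557.6 rayl
Formula: R = (Z2 - Z1) / (Z2 + Z1)
Numerator: Z2 - Z1 = 557.6 - 320.5 = 237.1
Denominator: Z2 + Z1 = 557.6 + 320.5 = 878.1
R = 237.1 / 878.1 = 0.27

0.27


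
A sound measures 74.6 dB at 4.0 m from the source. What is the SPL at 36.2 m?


Given values:
  SPL1 = 74.6 dB, r1 = 4.0 m, r2 = 36.2 m
Formula: SPL2 = SPL1 - 20 * log10(r2 / r1)
Compute ratio: r2 / r1 = 36.2 / 4.0 = 9.05
Compute log10: log10(9.05) = 0.956649
Compute drop: 20 * 0.956649 = 19.133
SPL2 = 74.6 - 19.133 = 55.47

55.47 dB


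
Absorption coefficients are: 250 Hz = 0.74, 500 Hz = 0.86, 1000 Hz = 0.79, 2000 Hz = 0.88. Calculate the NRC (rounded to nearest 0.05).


Given values:
  a_250 = 0.74, a_500 = 0.86
  a_1000 = 0.79, a_2000 = 0.88
Formula: NRC = (a250 + a500 + a1000 + a2000) / 4
Sum = 0.74 + 0.86 + 0.79 + 0.88 = 3.27
NRC = 3.27 / 4 = 0.8175
Rounded to nearest 0.05: 0.8

0.8


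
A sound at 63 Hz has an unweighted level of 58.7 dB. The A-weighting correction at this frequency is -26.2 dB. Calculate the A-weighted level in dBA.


Given values:
  SPL = 58.7 dB
  A-weighting at 63 Hz = -26.2 dB
Formula: L_A = SPL + A_weight
L_A = 58.7 + (-26.2)
L_A = 32.5

32.5 dBA


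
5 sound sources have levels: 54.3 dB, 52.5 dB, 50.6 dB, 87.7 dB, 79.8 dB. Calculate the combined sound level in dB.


Formula: L_total = 10 * log10( sum(10^(Li/10)) )
  Source 1: 10^(54.3/10) = 269153.4804
  Source 2: 10^(52.5/10) = 177827.941
  Source 3: 10^(50.6/10) = 114815.3621
  Source 4: 10^(87.7/10) = 588843655.3556
  Source 5: 10^(79.8/10) = 95499258.6021
Sum of linear values = 684904710.7412
L_total = 10 * log10(684904710.7412) = 88.36

88.36 dB


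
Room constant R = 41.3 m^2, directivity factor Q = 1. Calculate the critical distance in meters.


Given values:
  R = 41.3 m^2, Q = 1
Formula: d_c = 0.141 * sqrt(Q * R)
Compute Q * R = 1 * 41.3 = 41.3
Compute sqrt(41.3) = 6.4265
d_c = 0.141 * 6.4265 = 0.906

0.906 m


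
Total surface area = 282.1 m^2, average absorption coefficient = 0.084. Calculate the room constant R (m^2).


Given values:
  S = 282.1 m^2, alpha = 0.084
Formula: R = S * alpha / (1 - alpha)
Numerator: 282.1 * 0.084 = 23.6964
Denominator: 1 - 0.084 = 0.916
R = 23.6964 / 0.916 = 25.87

25.87 m^2


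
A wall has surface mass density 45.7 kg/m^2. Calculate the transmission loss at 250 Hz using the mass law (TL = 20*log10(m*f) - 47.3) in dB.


Given values:
  m = 45.7 kg/m^2, f = 250 Hz
Formula: TL = 20 * log10(m * f) - 47.3
Compute m * f = 45.7 * 250 = 11425.0
Compute log10(11425.0) = 4.057856
Compute 20 * 4.057856 = 81.1571
TL = 81.1571 - 47.3 = 33.86

33.86 dB


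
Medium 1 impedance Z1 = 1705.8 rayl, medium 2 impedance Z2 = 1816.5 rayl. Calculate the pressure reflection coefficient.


Given values:
  Z1 = 1705.8 rayl, Z2 = 1816.5 rayl
Formula: R = (Z2 - Z1) / (Z2 + Z1)
Numerator: Z2 - Z1 = 1816.5 - 1705.8 = 110.7
Denominator: Z2 + Z1 = 1816.5 + 1705.8 = 3522.3
R = 110.7 / 3522.3 = 0.0314

0.0314


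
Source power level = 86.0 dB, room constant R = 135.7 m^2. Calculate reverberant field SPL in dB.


Given values:
  Lw = 86.0 dB, R = 135.7 m^2
Formula: SPL = Lw + 10 * log10(4 / R)
Compute 4 / R = 4 / 135.7 = 0.029477
Compute 10 * log10(0.029477) = -15.3052
SPL = 86.0 + (-15.3052) = 70.69

70.69 dB


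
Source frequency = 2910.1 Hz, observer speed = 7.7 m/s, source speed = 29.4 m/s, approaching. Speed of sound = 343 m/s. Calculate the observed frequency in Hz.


Given values:
  f_s = 2910.1 Hz, v_o = 7.7 m/s, v_s = 29.4 m/s
  Direction: approaching
Formula: f_o = f_s * (c + v_o) / (c - v_s)
Numerator: c + v_o = 343 + 7.7 = 350.7
Denominator: c - v_s = 343 - 29.4 = 313.6
f_o = 2910.1 * 350.7 / 313.6 = 3254.38

3254.38 Hz


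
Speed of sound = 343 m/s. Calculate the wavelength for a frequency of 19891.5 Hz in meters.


Given values:
  c = 343 m/s, f = 19891.5 Hz
Formula: lambda = c / f
lambda = 343 / 19891.5
lambda = 0.0172

0.0172 m


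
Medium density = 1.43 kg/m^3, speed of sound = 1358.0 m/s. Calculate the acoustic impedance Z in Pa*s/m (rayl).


Given values:
  rho = 1.43 kg/m^3
  c = 1358.0 m/s
Formula: Z = rho * c
Z = 1.43 * 1358.0
Z = 1941.94

1941.94 rayl


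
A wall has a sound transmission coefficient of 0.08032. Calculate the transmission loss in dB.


Given values:
  tau = 0.08032
Formula: TL = 10 * log10(1 / tau)
Compute 1 / tau = 1 / 0.08032 = 12.4502
Compute log10(12.4502) = 1.095176
TL = 10 * 1.095176 = 10.95

10.95 dB
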